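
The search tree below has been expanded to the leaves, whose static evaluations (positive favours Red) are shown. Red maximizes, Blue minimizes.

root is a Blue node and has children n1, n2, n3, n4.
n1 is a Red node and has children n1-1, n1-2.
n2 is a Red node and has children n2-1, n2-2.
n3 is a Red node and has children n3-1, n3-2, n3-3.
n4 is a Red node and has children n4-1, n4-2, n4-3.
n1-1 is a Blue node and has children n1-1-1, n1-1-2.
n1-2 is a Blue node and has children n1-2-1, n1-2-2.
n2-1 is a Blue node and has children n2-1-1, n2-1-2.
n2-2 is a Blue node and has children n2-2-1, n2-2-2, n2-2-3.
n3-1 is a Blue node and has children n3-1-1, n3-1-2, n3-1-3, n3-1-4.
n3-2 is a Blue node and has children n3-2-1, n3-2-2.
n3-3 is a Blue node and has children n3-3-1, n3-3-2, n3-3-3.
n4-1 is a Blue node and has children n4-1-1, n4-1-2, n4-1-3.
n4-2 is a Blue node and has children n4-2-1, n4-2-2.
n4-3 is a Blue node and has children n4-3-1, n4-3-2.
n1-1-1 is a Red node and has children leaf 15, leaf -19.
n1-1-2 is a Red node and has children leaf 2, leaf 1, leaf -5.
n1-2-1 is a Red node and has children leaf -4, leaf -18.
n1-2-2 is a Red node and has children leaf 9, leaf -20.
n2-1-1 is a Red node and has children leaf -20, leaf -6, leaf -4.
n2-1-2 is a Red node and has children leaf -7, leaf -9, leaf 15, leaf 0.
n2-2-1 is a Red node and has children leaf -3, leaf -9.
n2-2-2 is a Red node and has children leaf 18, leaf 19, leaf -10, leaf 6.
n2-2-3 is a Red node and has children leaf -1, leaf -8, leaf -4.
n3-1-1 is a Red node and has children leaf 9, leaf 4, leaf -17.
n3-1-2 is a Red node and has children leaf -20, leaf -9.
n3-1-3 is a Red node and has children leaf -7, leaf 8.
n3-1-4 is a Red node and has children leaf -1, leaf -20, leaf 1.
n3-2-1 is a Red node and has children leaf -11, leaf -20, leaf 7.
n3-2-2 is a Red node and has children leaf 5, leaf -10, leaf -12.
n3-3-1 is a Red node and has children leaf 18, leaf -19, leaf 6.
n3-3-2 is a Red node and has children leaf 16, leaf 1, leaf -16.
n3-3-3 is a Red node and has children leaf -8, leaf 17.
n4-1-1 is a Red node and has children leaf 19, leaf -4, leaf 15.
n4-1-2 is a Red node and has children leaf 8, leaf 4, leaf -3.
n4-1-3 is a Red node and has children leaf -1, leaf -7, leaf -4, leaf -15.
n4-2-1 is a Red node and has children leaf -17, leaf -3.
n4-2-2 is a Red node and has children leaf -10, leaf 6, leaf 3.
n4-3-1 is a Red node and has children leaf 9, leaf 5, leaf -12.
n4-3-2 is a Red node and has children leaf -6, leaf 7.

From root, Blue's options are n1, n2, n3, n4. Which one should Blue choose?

n2

n1-1-1 (Red): max(15, -19) = 15
n1-1-2 (Red): max(2, 1, -5) = 2
n1-1 (Blue): min(15, 2) = 2
n1-2-1 (Red): max(-4, -18) = -4
n1-2-2 (Red): max(9, -20) = 9
n1-2 (Blue): min(-4, 9) = -4
n1 (Red): max(2, -4) = 2
n2-1-1 (Red): max(-20, -6, -4) = -4
n2-1-2 (Red): max(-7, -9, 15, 0) = 15
n2-1 (Blue): min(-4, 15) = -4
n2-2-1 (Red): max(-3, -9) = -3
n2-2-2 (Red): max(18, 19, -10, 6) = 19
n2-2-3 (Red): max(-1, -8, -4) = -1
n2-2 (Blue): min(-3, 19, -1) = -3
n2 (Red): max(-4, -3) = -3
n3-1-1 (Red): max(9, 4, -17) = 9
n3-1-2 (Red): max(-20, -9) = -9
n3-1-3 (Red): max(-7, 8) = 8
n3-1-4 (Red): max(-1, -20, 1) = 1
n3-1 (Blue): min(9, -9, 8, 1) = -9
n3-2-1 (Red): max(-11, -20, 7) = 7
n3-2-2 (Red): max(5, -10, -12) = 5
n3-2 (Blue): min(7, 5) = 5
n3-3-1 (Red): max(18, -19, 6) = 18
n3-3-2 (Red): max(16, 1, -16) = 16
n3-3-3 (Red): max(-8, 17) = 17
n3-3 (Blue): min(18, 16, 17) = 16
n3 (Red): max(-9, 5, 16) = 16
n4-1-1 (Red): max(19, -4, 15) = 19
n4-1-2 (Red): max(8, 4, -3) = 8
n4-1-3 (Red): max(-1, -7, -4, -15) = -1
n4-1 (Blue): min(19, 8, -1) = -1
n4-2-1 (Red): max(-17, -3) = -3
n4-2-2 (Red): max(-10, 6, 3) = 6
n4-2 (Blue): min(-3, 6) = -3
n4-3-1 (Red): max(9, 5, -12) = 9
n4-3-2 (Red): max(-6, 7) = 7
n4-3 (Blue): min(9, 7) = 7
n4 (Red): max(-1, -3, 7) = 7
root (Blue): min(2, -3, 16, 7) = -3
Blue at root wants the lowest of {n1=2, n2=-3, n3=16, n4=7}, so chooses n2.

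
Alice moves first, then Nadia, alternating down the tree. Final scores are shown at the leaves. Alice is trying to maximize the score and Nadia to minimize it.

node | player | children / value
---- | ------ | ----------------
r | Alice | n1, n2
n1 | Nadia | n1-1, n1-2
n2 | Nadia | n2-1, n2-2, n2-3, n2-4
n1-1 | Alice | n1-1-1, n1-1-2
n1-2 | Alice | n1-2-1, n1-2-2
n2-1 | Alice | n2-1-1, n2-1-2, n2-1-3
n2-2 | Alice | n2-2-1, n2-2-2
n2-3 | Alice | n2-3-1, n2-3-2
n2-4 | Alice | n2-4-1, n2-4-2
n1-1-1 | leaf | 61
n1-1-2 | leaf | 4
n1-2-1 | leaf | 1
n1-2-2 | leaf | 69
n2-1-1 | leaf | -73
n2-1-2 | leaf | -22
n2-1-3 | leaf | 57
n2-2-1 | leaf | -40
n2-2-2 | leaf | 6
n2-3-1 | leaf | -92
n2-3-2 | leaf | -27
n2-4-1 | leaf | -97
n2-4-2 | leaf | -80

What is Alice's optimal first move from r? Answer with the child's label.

n1

n1-1 (Alice): max(61, 4) = 61
n1-2 (Alice): max(1, 69) = 69
n1 (Nadia): min(61, 69) = 61
n2-1 (Alice): max(-73, -22, 57) = 57
n2-2 (Alice): max(-40, 6) = 6
n2-3 (Alice): max(-92, -27) = -27
n2-4 (Alice): max(-97, -80) = -80
n2 (Nadia): min(57, 6, -27, -80) = -80
r (Alice): max(61, -80) = 61
Alice at r wants the highest of {n1=61, n2=-80}, so chooses n1.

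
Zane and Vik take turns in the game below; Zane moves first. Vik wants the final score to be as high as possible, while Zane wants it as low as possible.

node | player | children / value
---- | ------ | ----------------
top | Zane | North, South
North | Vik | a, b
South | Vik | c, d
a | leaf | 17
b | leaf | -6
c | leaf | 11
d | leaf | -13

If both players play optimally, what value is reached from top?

11

North (Vik): max(17, -6) = 17
South (Vik): max(11, -13) = 11
top (Zane): min(17, 11) = 11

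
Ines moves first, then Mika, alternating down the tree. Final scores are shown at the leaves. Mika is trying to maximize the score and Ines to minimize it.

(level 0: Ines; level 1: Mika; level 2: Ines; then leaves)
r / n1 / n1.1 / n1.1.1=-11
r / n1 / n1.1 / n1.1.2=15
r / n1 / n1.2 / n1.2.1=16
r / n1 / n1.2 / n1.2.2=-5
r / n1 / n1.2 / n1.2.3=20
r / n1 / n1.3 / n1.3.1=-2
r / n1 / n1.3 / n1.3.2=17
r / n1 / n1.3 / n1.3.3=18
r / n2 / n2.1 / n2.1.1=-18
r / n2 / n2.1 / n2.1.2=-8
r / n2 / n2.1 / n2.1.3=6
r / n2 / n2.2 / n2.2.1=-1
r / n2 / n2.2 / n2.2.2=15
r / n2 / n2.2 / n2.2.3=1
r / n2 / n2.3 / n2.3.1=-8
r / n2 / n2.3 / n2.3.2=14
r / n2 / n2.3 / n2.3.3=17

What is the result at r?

n1.1 (Ines): min(-11, 15) = -11
n1.2 (Ines): min(16, -5, 20) = -5
n1.3 (Ines): min(-2, 17, 18) = -2
n1 (Mika): max(-11, -5, -2) = -2
n2.1 (Ines): min(-18, -8, 6) = -18
n2.2 (Ines): min(-1, 15, 1) = -1
n2.3 (Ines): min(-8, 14, 17) = -8
n2 (Mika): max(-18, -1, -8) = -1
r (Ines): min(-2, -1) = -2

-2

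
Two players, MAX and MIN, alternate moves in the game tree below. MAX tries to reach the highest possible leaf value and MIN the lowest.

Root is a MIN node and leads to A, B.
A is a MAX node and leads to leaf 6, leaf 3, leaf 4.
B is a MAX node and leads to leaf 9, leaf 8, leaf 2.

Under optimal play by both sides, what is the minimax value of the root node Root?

A (MAX): max(6, 3, 4) = 6
B (MAX): max(9, 8, 2) = 9
Root (MIN): min(6, 9) = 6

6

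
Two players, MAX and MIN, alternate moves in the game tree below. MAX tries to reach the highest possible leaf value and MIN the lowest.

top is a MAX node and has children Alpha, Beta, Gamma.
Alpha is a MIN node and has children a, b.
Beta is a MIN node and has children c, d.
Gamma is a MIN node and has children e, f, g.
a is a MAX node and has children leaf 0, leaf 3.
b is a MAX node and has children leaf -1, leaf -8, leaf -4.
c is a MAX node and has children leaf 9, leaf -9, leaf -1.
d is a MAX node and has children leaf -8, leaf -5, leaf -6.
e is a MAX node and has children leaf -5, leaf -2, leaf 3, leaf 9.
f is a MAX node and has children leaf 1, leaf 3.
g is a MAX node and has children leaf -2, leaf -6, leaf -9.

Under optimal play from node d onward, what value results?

d (MAX): max(-8, -5, -6) = -5

-5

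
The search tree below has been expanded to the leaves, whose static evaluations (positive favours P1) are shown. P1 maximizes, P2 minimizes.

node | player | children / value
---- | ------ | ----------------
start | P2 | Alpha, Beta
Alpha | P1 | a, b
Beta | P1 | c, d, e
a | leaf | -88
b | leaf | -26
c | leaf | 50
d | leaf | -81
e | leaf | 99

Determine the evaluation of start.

-26

Alpha (P1): max(-88, -26) = -26
Beta (P1): max(50, -81, 99) = 99
start (P2): min(-26, 99) = -26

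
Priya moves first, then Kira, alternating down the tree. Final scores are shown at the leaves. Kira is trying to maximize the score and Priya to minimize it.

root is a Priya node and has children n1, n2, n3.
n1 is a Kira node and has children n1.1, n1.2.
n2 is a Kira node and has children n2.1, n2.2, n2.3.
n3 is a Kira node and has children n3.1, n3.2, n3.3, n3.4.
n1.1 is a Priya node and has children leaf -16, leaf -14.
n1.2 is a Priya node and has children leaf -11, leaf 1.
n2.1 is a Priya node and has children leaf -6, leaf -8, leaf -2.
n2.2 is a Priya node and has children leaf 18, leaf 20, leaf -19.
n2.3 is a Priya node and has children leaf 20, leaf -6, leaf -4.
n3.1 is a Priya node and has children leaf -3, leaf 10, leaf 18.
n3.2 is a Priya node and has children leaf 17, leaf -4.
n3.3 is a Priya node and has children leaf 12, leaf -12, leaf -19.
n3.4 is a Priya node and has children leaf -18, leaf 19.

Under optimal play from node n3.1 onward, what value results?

-3

n3.1 (Priya): min(-3, 10, 18) = -3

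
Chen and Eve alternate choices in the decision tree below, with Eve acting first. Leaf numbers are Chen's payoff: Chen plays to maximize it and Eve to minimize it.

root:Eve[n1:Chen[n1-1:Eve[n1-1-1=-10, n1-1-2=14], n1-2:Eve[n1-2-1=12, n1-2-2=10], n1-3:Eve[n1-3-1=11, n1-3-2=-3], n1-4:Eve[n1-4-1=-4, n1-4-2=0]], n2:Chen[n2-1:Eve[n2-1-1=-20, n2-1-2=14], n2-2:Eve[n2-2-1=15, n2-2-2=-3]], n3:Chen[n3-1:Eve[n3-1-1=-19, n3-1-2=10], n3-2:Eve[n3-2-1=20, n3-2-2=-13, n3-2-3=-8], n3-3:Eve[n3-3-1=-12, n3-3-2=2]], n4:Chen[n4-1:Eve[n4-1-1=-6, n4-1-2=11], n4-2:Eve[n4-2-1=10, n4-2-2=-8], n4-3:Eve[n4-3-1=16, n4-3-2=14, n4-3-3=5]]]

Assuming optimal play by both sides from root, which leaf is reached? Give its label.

n1-1 (Eve): min(-10, 14) = -10
n1-2 (Eve): min(12, 10) = 10
n1-3 (Eve): min(11, -3) = -3
n1-4 (Eve): min(-4, 0) = -4
n1 (Chen): max(-10, 10, -3, -4) = 10
n2-1 (Eve): min(-20, 14) = -20
n2-2 (Eve): min(15, -3) = -3
n2 (Chen): max(-20, -3) = -3
n3-1 (Eve): min(-19, 10) = -19
n3-2 (Eve): min(20, -13, -8) = -13
n3-3 (Eve): min(-12, 2) = -12
n3 (Chen): max(-19, -13, -12) = -12
n4-1 (Eve): min(-6, 11) = -6
n4-2 (Eve): min(10, -8) = -8
n4-3 (Eve): min(16, 14, 5) = 5
n4 (Chen): max(-6, -8, 5) = 5
root (Eve): min(10, -3, -12, 5) = -12
At root, Eve picks n3 (lowest: -12).
At n3, Chen picks n3-3 (highest: -12).
At n3-3, Eve picks n3-3-1 (lowest: -12).
Terminal value -12.

n3-3-1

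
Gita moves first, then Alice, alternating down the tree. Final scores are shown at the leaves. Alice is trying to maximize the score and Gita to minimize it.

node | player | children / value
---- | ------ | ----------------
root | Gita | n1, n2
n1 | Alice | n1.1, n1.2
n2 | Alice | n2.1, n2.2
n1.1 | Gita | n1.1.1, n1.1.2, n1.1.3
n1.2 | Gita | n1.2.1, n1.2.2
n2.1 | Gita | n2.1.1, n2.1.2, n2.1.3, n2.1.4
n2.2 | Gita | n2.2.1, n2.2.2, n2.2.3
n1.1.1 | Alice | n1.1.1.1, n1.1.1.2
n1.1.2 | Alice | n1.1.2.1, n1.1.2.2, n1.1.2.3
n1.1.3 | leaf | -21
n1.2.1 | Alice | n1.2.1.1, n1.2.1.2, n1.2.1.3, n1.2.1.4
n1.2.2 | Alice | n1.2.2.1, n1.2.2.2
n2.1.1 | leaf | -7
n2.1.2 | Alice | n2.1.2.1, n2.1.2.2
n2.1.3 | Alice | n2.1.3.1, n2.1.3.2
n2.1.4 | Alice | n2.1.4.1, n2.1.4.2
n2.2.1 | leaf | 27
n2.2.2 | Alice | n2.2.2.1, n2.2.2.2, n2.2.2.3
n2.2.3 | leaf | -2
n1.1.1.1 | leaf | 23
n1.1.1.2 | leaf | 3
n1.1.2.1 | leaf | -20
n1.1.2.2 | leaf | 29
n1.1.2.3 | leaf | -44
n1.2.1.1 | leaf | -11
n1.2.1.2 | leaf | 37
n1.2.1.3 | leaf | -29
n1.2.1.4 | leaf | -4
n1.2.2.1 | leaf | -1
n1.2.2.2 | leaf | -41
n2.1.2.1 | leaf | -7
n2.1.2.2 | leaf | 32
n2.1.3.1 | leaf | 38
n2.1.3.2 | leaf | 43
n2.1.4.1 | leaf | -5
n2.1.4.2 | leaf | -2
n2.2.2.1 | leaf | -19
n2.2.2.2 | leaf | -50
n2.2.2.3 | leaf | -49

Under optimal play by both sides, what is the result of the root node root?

-7

n1.1.1 (Alice): max(23, 3) = 23
n1.1.2 (Alice): max(-20, 29, -44) = 29
n1.1 (Gita): min(23, 29, -21) = -21
n1.2.1 (Alice): max(-11, 37, -29, -4) = 37
n1.2.2 (Alice): max(-1, -41) = -1
n1.2 (Gita): min(37, -1) = -1
n1 (Alice): max(-21, -1) = -1
n2.1.2 (Alice): max(-7, 32) = 32
n2.1.3 (Alice): max(38, 43) = 43
n2.1.4 (Alice): max(-5, -2) = -2
n2.1 (Gita): min(-7, 32, 43, -2) = -7
n2.2.2 (Alice): max(-19, -50, -49) = -19
n2.2 (Gita): min(27, -19, -2) = -19
n2 (Alice): max(-7, -19) = -7
root (Gita): min(-1, -7) = -7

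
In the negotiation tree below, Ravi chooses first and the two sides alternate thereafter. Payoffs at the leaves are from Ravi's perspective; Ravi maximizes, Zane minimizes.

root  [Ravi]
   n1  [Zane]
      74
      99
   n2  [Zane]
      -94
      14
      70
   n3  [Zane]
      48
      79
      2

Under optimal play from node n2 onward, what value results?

-94

n2 (Zane): min(-94, 14, 70) = -94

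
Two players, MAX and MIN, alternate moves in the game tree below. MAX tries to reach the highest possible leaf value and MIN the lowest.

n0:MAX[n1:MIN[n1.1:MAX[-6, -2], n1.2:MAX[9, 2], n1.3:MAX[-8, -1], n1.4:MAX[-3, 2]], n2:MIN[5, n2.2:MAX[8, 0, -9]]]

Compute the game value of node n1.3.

n1.3 (MAX): max(-8, -1) = -1

-1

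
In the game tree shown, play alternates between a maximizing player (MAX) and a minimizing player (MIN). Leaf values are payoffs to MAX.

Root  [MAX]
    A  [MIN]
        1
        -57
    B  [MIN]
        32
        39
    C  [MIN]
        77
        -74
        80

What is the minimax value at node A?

A (MIN): min(1, -57) = -57

-57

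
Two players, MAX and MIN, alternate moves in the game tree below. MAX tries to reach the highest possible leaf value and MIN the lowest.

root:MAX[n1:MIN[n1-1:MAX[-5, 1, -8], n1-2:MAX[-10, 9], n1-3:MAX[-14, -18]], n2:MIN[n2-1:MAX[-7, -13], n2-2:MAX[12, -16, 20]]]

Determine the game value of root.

n1-1 (MAX): max(-5, 1, -8) = 1
n1-2 (MAX): max(-10, 9) = 9
n1-3 (MAX): max(-14, -18) = -14
n1 (MIN): min(1, 9, -14) = -14
n2-1 (MAX): max(-7, -13) = -7
n2-2 (MAX): max(12, -16, 20) = 20
n2 (MIN): min(-7, 20) = -7
root (MAX): max(-14, -7) = -7

-7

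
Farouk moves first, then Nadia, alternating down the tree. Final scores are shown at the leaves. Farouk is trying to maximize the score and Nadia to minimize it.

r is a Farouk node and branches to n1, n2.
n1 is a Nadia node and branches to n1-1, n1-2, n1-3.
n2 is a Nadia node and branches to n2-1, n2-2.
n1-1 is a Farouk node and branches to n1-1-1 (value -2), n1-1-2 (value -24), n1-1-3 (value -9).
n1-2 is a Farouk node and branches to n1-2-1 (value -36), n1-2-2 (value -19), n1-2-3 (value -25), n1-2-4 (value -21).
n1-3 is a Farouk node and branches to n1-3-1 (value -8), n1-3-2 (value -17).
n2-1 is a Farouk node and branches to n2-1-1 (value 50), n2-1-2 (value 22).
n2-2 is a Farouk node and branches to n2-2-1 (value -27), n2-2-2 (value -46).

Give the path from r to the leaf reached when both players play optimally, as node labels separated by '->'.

n1-1 (Farouk): max(-2, -24, -9) = -2
n1-2 (Farouk): max(-36, -19, -25, -21) = -19
n1-3 (Farouk): max(-8, -17) = -8
n1 (Nadia): min(-2, -19, -8) = -19
n2-1 (Farouk): max(50, 22) = 50
n2-2 (Farouk): max(-27, -46) = -27
n2 (Nadia): min(50, -27) = -27
r (Farouk): max(-19, -27) = -19
At r, Farouk picks n1 (highest: -19).
At n1, Nadia picks n1-2 (lowest: -19).
At n1-2, Farouk picks n1-2-2 (highest: -19).
Terminal value -19.

r -> n1 -> n1-2 -> n1-2-2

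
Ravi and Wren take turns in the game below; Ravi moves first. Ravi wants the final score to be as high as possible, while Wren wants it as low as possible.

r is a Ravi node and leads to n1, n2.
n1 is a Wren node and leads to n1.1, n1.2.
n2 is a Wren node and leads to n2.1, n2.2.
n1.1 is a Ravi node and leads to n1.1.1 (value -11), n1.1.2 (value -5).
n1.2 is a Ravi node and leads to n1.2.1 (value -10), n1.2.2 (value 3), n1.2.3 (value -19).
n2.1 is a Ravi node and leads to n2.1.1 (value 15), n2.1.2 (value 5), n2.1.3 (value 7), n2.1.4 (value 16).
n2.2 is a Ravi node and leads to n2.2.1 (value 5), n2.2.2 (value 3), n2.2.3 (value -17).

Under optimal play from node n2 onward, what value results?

5

n2.1 (Ravi): max(15, 5, 7, 16) = 16
n2.2 (Ravi): max(5, 3, -17) = 5
n2 (Wren): min(16, 5) = 5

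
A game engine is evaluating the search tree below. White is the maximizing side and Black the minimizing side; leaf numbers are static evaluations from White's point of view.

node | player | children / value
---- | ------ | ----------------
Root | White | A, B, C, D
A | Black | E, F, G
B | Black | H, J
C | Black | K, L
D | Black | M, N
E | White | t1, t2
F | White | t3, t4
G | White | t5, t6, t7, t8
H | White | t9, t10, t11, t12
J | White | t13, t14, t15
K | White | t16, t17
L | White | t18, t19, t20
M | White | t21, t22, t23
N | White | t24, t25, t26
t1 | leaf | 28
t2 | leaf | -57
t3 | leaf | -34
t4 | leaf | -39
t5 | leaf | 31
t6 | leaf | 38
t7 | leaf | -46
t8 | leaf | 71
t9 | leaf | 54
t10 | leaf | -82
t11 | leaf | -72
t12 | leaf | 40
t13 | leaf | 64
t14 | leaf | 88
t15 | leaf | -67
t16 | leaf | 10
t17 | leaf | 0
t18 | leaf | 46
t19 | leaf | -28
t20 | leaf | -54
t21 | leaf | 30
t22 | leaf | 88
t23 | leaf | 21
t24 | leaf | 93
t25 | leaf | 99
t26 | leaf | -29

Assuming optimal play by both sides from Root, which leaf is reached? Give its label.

t22

E (White): max(28, -57) = 28
F (White): max(-34, -39) = -34
G (White): max(31, 38, -46, 71) = 71
A (Black): min(28, -34, 71) = -34
H (White): max(54, -82, -72, 40) = 54
J (White): max(64, 88, -67) = 88
B (Black): min(54, 88) = 54
K (White): max(10, 0) = 10
L (White): max(46, -28, -54) = 46
C (Black): min(10, 46) = 10
M (White): max(30, 88, 21) = 88
N (White): max(93, 99, -29) = 99
D (Black): min(88, 99) = 88
Root (White): max(-34, 54, 10, 88) = 88
At Root, White picks D (highest: 88).
At D, Black picks M (lowest: 88).
At M, White picks t22 (highest: 88).
Terminal value 88.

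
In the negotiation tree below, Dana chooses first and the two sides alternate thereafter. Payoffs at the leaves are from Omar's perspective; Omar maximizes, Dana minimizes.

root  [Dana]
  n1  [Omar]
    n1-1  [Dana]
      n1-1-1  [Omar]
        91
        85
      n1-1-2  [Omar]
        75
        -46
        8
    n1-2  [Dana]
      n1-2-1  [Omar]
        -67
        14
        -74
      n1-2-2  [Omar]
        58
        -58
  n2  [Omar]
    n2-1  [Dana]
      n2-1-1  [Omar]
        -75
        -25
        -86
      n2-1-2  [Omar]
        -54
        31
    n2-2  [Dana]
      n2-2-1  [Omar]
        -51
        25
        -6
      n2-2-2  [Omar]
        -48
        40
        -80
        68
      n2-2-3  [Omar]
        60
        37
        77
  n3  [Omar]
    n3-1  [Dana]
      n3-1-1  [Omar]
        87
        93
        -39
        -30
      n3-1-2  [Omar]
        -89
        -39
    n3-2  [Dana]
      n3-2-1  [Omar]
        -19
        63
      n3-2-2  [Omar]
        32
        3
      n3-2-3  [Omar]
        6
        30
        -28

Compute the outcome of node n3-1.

-39

n3-1-1 (Omar): max(87, 93, -39, -30) = 93
n3-1-2 (Omar): max(-89, -39) = -39
n3-1 (Dana): min(93, -39) = -39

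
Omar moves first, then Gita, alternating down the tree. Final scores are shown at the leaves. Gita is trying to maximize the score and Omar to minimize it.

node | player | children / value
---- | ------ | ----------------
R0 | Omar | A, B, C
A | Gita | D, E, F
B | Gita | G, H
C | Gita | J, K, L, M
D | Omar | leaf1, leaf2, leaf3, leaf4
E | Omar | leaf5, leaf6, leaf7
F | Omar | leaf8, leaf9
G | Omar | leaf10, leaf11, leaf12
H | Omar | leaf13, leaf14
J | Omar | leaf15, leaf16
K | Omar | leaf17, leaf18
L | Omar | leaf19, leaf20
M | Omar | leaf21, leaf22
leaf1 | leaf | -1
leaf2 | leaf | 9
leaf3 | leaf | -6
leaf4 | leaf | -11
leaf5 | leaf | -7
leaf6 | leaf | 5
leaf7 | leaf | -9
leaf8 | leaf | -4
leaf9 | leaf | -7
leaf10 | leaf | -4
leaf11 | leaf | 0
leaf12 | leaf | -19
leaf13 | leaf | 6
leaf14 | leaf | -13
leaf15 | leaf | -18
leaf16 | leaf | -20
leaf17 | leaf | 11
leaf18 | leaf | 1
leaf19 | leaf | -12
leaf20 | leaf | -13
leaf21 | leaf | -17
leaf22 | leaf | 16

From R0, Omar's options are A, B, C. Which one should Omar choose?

D (Omar): min(-1, 9, -6, -11) = -11
E (Omar): min(-7, 5, -9) = -9
F (Omar): min(-4, -7) = -7
A (Gita): max(-11, -9, -7) = -7
G (Omar): min(-4, 0, -19) = -19
H (Omar): min(6, -13) = -13
B (Gita): max(-19, -13) = -13
J (Omar): min(-18, -20) = -20
K (Omar): min(11, 1) = 1
L (Omar): min(-12, -13) = -13
M (Omar): min(-17, 16) = -17
C (Gita): max(-20, 1, -13, -17) = 1
R0 (Omar): min(-7, -13, 1) = -13
Omar at R0 wants the lowest of {A=-7, B=-13, C=1}, so chooses B.

B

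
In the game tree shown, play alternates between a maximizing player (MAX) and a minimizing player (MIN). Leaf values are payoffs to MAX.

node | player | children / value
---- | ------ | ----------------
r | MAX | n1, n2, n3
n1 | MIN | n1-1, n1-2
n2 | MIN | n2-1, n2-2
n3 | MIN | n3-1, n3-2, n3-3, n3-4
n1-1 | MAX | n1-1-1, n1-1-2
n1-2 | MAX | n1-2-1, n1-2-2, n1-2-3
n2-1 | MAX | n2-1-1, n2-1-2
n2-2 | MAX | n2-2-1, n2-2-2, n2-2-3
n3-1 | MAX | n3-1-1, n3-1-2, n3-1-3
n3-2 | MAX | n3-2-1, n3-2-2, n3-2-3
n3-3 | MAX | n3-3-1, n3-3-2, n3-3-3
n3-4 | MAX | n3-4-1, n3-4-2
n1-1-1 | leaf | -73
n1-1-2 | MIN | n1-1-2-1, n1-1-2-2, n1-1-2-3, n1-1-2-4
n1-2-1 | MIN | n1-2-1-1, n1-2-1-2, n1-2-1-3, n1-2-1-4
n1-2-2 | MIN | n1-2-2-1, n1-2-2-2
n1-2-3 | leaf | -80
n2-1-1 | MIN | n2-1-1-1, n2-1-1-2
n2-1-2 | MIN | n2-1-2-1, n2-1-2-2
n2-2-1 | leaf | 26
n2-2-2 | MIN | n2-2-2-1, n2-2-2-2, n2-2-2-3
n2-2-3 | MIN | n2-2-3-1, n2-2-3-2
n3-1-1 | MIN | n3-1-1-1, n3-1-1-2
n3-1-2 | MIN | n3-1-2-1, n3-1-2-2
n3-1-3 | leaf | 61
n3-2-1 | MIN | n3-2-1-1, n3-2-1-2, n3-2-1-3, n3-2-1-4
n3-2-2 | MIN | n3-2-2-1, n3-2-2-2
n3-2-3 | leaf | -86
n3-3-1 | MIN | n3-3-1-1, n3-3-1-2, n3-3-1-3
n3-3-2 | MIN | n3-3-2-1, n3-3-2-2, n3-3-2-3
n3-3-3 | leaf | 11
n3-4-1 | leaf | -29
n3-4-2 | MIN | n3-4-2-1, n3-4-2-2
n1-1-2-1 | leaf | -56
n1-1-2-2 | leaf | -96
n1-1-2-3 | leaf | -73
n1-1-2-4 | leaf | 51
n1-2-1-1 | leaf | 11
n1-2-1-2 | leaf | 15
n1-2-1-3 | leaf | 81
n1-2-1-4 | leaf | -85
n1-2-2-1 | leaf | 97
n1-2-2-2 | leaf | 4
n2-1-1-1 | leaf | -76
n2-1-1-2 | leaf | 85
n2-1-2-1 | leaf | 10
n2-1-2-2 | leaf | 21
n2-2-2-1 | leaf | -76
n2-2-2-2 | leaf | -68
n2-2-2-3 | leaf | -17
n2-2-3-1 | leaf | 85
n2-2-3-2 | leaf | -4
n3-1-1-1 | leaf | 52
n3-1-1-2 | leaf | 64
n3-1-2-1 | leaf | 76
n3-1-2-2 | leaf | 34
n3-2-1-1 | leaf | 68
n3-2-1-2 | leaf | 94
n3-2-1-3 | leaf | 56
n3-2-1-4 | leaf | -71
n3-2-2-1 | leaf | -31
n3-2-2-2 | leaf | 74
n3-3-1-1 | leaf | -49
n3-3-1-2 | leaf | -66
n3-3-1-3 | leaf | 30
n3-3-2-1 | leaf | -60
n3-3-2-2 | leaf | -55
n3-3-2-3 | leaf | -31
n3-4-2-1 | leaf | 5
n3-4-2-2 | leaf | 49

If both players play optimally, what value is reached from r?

10

n1-1-2 (MIN): min(-56, -96, -73, 51) = -96
n1-1 (MAX): max(-73, -96) = -73
n1-2-1 (MIN): min(11, 15, 81, -85) = -85
n1-2-2 (MIN): min(97, 4) = 4
n1-2 (MAX): max(-85, 4, -80) = 4
n1 (MIN): min(-73, 4) = -73
n2-1-1 (MIN): min(-76, 85) = -76
n2-1-2 (MIN): min(10, 21) = 10
n2-1 (MAX): max(-76, 10) = 10
n2-2-2 (MIN): min(-76, -68, -17) = -76
n2-2-3 (MIN): min(85, -4) = -4
n2-2 (MAX): max(26, -76, -4) = 26
n2 (MIN): min(10, 26) = 10
n3-1-1 (MIN): min(52, 64) = 52
n3-1-2 (MIN): min(76, 34) = 34
n3-1 (MAX): max(52, 34, 61) = 61
n3-2-1 (MIN): min(68, 94, 56, -71) = -71
n3-2-2 (MIN): min(-31, 74) = -31
n3-2 (MAX): max(-71, -31, -86) = -31
n3-3-1 (MIN): min(-49, -66, 30) = -66
n3-3-2 (MIN): min(-60, -55, -31) = -60
n3-3 (MAX): max(-66, -60, 11) = 11
n3-4-2 (MIN): min(5, 49) = 5
n3-4 (MAX): max(-29, 5) = 5
n3 (MIN): min(61, -31, 11, 5) = -31
r (MAX): max(-73, 10, -31) = 10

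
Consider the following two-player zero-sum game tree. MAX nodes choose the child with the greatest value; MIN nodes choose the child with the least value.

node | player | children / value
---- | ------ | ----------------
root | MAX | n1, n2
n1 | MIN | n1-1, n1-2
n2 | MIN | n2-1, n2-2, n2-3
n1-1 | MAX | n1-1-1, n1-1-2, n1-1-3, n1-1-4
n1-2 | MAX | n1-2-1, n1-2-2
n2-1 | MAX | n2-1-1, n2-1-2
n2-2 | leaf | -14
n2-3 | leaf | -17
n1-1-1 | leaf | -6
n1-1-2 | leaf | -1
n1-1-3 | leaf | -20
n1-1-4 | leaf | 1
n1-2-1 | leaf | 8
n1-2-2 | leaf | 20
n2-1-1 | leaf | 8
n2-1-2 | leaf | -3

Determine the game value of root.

1

n1-1 (MAX): max(-6, -1, -20, 1) = 1
n1-2 (MAX): max(8, 20) = 20
n1 (MIN): min(1, 20) = 1
n2-1 (MAX): max(8, -3) = 8
n2 (MIN): min(8, -14, -17) = -17
root (MAX): max(1, -17) = 1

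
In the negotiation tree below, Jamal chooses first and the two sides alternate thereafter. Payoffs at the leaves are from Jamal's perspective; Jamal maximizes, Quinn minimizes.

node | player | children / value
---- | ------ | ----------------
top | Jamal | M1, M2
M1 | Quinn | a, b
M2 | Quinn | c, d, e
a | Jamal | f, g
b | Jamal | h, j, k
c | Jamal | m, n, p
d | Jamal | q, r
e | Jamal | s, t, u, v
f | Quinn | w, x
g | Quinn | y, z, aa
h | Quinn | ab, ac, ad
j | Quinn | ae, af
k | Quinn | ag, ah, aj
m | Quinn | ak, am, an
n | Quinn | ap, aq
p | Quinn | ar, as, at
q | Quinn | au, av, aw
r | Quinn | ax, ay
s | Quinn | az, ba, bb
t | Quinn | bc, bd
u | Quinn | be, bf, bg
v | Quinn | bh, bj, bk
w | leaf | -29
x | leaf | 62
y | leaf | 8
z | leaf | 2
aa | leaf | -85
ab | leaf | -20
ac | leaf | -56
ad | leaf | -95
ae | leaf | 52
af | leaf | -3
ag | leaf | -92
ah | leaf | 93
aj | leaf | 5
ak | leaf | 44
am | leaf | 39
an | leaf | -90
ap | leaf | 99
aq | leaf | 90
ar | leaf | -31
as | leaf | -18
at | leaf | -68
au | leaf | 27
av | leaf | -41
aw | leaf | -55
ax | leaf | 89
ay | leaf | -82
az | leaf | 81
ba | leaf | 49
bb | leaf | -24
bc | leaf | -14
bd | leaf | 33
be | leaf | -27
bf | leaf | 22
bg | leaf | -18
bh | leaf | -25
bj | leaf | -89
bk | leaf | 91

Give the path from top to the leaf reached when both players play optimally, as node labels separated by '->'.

top -> M1 -> a -> f -> w

f (Quinn): min(-29, 62) = -29
g (Quinn): min(8, 2, -85) = -85
a (Jamal): max(-29, -85) = -29
h (Quinn): min(-20, -56, -95) = -95
j (Quinn): min(52, -3) = -3
k (Quinn): min(-92, 93, 5) = -92
b (Jamal): max(-95, -3, -92) = -3
M1 (Quinn): min(-29, -3) = -29
m (Quinn): min(44, 39, -90) = -90
n (Quinn): min(99, 90) = 90
p (Quinn): min(-31, -18, -68) = -68
c (Jamal): max(-90, 90, -68) = 90
q (Quinn): min(27, -41, -55) = -55
r (Quinn): min(89, -82) = -82
d (Jamal): max(-55, -82) = -55
s (Quinn): min(81, 49, -24) = -24
t (Quinn): min(-14, 33) = -14
u (Quinn): min(-27, 22, -18) = -27
v (Quinn): min(-25, -89, 91) = -89
e (Jamal): max(-24, -14, -27, -89) = -14
M2 (Quinn): min(90, -55, -14) = -55
top (Jamal): max(-29, -55) = -29
At top, Jamal picks M1 (highest: -29).
At M1, Quinn picks a (lowest: -29).
At a, Jamal picks f (highest: -29).
At f, Quinn picks w (lowest: -29).
Terminal value -29.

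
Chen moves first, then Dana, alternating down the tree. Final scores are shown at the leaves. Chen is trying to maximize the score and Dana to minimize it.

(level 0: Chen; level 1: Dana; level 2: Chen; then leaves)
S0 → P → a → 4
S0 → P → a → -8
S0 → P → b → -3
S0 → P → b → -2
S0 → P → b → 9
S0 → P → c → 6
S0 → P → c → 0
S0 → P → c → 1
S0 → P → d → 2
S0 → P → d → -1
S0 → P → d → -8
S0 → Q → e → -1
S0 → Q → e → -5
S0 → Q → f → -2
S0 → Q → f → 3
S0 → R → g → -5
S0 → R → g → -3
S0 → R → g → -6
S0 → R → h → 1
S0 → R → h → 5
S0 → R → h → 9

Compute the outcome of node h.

9

h (Chen): max(1, 5, 9) = 9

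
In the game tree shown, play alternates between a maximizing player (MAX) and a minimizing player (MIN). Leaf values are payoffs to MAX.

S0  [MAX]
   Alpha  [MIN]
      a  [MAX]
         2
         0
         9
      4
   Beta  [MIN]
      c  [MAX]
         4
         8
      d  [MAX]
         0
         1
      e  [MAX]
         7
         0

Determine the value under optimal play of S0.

a (MAX): max(2, 0, 9) = 9
Alpha (MIN): min(9, 4) = 4
c (MAX): max(4, 8) = 8
d (MAX): max(0, 1) = 1
e (MAX): max(7, 0) = 7
Beta (MIN): min(8, 1, 7) = 1
S0 (MAX): max(4, 1) = 4

4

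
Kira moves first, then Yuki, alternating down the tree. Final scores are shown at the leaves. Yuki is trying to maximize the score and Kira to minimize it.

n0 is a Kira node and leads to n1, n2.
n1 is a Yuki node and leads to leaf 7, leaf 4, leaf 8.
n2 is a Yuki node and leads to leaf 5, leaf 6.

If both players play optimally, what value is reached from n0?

6

n1 (Yuki): max(7, 4, 8) = 8
n2 (Yuki): max(5, 6) = 6
n0 (Kira): min(8, 6) = 6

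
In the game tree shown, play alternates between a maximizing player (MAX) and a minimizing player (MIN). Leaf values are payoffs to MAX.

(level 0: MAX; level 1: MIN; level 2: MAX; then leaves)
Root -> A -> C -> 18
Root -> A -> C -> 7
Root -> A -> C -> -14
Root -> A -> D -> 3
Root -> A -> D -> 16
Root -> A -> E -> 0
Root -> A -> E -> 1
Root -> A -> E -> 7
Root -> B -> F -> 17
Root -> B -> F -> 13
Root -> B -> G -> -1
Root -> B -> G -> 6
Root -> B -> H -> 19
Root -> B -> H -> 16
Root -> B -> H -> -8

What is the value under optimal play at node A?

7

C (MAX): max(18, 7, -14) = 18
D (MAX): max(3, 16) = 16
E (MAX): max(0, 1, 7) = 7
A (MIN): min(18, 16, 7) = 7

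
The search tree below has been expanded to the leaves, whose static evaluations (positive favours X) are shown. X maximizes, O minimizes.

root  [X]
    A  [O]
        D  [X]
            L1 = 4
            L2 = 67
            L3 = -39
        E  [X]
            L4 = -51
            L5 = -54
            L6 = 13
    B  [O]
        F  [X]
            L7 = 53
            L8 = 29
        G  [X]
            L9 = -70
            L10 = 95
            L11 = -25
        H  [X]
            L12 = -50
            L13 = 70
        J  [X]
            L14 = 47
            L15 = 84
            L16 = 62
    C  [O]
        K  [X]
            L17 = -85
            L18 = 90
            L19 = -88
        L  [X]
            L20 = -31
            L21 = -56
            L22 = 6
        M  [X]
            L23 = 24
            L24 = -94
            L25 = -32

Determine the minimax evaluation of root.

53

D (X): max(4, 67, -39) = 67
E (X): max(-51, -54, 13) = 13
A (O): min(67, 13) = 13
F (X): max(53, 29) = 53
G (X): max(-70, 95, -25) = 95
H (X): max(-50, 70) = 70
J (X): max(47, 84, 62) = 84
B (O): min(53, 95, 70, 84) = 53
K (X): max(-85, 90, -88) = 90
L (X): max(-31, -56, 6) = 6
M (X): max(24, -94, -32) = 24
C (O): min(90, 6, 24) = 6
root (X): max(13, 53, 6) = 53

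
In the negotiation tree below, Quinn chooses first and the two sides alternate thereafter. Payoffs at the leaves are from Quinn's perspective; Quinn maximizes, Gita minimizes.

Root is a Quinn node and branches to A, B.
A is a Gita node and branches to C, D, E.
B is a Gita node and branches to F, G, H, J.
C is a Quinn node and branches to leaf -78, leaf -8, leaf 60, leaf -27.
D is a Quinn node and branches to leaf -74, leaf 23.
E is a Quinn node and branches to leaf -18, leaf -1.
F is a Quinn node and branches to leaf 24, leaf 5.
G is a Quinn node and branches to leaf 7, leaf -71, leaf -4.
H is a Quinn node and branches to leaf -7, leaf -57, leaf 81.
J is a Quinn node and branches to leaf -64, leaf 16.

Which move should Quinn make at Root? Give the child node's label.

B

C (Quinn): max(-78, -8, 60, -27) = 60
D (Quinn): max(-74, 23) = 23
E (Quinn): max(-18, -1) = -1
A (Gita): min(60, 23, -1) = -1
F (Quinn): max(24, 5) = 24
G (Quinn): max(7, -71, -4) = 7
H (Quinn): max(-7, -57, 81) = 81
J (Quinn): max(-64, 16) = 16
B (Gita): min(24, 7, 81, 16) = 7
Root (Quinn): max(-1, 7) = 7
Quinn at Root wants the highest of {A=-1, B=7}, so chooses B.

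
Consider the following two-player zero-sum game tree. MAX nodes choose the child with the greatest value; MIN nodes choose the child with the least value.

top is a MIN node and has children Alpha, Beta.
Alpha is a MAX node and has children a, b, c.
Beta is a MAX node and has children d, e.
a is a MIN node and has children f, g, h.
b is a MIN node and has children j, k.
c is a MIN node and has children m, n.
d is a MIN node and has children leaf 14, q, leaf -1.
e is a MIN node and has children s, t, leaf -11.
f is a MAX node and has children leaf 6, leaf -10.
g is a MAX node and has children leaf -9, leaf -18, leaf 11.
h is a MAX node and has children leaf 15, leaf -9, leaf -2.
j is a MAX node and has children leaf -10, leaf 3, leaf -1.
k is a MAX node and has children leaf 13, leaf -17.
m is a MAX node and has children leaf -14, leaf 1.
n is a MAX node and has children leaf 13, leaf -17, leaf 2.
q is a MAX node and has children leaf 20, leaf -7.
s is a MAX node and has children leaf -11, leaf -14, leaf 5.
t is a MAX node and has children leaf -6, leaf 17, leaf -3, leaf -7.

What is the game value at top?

-1

f (MAX): max(6, -10) = 6
g (MAX): max(-9, -18, 11) = 11
h (MAX): max(15, -9, -2) = 15
a (MIN): min(6, 11, 15) = 6
j (MAX): max(-10, 3, -1) = 3
k (MAX): max(13, -17) = 13
b (MIN): min(3, 13) = 3
m (MAX): max(-14, 1) = 1
n (MAX): max(13, -17, 2) = 13
c (MIN): min(1, 13) = 1
Alpha (MAX): max(6, 3, 1) = 6
q (MAX): max(20, -7) = 20
d (MIN): min(14, 20, -1) = -1
s (MAX): max(-11, -14, 5) = 5
t (MAX): max(-6, 17, -3, -7) = 17
e (MIN): min(5, 17, -11) = -11
Beta (MAX): max(-1, -11) = -1
top (MIN): min(6, -1) = -1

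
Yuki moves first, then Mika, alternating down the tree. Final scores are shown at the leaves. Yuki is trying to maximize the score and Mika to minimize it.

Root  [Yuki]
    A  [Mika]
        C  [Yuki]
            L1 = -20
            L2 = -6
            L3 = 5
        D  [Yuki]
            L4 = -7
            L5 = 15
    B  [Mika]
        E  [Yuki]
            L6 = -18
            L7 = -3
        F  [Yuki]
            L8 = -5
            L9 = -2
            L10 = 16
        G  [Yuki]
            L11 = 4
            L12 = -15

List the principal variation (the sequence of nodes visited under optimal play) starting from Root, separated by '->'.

C (Yuki): max(-20, -6, 5) = 5
D (Yuki): max(-7, 15) = 15
A (Mika): min(5, 15) = 5
E (Yuki): max(-18, -3) = -3
F (Yuki): max(-5, -2, 16) = 16
G (Yuki): max(4, -15) = 4
B (Mika): min(-3, 16, 4) = -3
Root (Yuki): max(5, -3) = 5
At Root, Yuki picks A (highest: 5).
At A, Mika picks C (lowest: 5).
At C, Yuki picks L3 (highest: 5).
Terminal value 5.

Root -> A -> C -> L3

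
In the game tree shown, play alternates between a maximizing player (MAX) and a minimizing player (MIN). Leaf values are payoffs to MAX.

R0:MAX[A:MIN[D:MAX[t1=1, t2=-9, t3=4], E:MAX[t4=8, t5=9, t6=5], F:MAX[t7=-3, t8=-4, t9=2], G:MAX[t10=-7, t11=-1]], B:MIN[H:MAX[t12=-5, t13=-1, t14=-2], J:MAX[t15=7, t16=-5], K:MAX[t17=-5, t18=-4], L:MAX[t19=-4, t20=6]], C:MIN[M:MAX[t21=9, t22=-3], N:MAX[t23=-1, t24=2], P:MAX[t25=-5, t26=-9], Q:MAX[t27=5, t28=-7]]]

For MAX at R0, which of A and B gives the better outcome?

D (MAX): max(1, -9, 4) = 4
E (MAX): max(8, 9, 5) = 9
F (MAX): max(-3, -4, 2) = 2
G (MAX): max(-7, -1) = -1
A (MIN): min(4, 9, 2, -1) = -1
H (MAX): max(-5, -1, -2) = -1
J (MAX): max(7, -5) = 7
K (MAX): max(-5, -4) = -4
L (MAX): max(-4, 6) = 6
B (MIN): min(-1, 7, -4, 6) = -4
MAX prefers the higher value; A=-1, B=-4. A is better since -1 > -4.

A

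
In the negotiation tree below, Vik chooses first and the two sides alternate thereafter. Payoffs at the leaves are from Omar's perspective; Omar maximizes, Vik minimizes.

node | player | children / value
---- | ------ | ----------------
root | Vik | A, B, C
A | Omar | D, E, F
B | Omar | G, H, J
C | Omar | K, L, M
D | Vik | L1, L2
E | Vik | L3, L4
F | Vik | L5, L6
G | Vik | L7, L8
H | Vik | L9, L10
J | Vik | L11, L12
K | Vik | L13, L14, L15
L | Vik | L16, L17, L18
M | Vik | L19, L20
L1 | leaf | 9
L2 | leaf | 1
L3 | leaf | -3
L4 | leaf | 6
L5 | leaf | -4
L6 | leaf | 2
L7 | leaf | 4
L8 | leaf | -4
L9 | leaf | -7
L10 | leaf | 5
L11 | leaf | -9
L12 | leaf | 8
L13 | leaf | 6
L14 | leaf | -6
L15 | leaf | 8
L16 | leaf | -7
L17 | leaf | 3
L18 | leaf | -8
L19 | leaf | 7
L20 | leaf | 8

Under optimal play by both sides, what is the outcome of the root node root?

D (Vik): min(9, 1) = 1
E (Vik): min(-3, 6) = -3
F (Vik): min(-4, 2) = -4
A (Omar): max(1, -3, -4) = 1
G (Vik): min(4, -4) = -4
H (Vik): min(-7, 5) = -7
J (Vik): min(-9, 8) = -9
B (Omar): max(-4, -7, -9) = -4
K (Vik): min(6, -6, 8) = -6
L (Vik): min(-7, 3, -8) = -8
M (Vik): min(7, 8) = 7
C (Omar): max(-6, -8, 7) = 7
root (Vik): min(1, -4, 7) = -4

-4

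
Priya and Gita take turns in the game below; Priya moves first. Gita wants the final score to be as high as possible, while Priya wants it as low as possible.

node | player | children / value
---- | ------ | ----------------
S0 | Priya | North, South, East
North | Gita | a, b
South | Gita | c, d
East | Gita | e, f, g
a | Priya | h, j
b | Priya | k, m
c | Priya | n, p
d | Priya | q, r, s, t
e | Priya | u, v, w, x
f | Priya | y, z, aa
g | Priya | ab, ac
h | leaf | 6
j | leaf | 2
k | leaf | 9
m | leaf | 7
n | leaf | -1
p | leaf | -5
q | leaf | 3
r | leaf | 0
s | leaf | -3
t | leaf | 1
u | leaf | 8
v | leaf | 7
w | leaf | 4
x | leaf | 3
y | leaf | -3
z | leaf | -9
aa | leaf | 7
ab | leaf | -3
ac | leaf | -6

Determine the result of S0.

-3

a (Priya): min(6, 2) = 2
b (Priya): min(9, 7) = 7
North (Gita): max(2, 7) = 7
c (Priya): min(-1, -5) = -5
d (Priya): min(3, 0, -3, 1) = -3
South (Gita): max(-5, -3) = -3
e (Priya): min(8, 7, 4, 3) = 3
f (Priya): min(-3, -9, 7) = -9
g (Priya): min(-3, -6) = -6
East (Gita): max(3, -9, -6) = 3
S0 (Priya): min(7, -3, 3) = -3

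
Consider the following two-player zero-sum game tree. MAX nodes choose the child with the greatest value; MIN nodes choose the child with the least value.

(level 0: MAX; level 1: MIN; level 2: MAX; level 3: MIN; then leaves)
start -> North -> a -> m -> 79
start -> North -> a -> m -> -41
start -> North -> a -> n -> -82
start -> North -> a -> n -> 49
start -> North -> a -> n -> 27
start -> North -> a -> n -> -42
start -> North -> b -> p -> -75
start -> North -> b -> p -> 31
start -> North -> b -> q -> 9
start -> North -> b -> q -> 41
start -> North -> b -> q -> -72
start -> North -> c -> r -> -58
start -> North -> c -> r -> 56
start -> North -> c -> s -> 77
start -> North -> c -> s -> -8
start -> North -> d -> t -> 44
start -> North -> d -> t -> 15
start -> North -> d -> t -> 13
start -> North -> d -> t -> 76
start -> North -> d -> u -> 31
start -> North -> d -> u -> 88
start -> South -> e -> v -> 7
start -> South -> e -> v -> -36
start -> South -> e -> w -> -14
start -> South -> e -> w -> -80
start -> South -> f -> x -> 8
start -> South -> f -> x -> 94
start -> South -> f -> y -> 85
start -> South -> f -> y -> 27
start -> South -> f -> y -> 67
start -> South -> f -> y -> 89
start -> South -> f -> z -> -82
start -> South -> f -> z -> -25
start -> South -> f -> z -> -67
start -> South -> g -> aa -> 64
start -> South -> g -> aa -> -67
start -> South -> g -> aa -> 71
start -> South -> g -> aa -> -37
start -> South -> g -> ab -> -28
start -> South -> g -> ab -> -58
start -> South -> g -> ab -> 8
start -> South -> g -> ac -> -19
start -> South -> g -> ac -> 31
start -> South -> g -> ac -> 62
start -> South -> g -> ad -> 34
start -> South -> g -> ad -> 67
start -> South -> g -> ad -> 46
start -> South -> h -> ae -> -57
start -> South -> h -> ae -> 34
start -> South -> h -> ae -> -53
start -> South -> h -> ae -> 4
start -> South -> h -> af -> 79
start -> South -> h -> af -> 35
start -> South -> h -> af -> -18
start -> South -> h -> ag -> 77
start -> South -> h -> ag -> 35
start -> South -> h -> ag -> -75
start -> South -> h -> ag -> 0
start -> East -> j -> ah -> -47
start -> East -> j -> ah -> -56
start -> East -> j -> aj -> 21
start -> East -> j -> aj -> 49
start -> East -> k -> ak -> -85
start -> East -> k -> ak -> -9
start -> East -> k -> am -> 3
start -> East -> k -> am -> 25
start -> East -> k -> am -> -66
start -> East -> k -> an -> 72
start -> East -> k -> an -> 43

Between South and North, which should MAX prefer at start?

South

v (MIN): min(7, -36) = -36
w (MIN): min(-14, -80) = -80
e (MAX): max(-36, -80) = -36
x (MIN): min(8, 94) = 8
y (MIN): min(85, 27, 67, 89) = 27
z (MIN): min(-82, -25, -67) = -82
f (MAX): max(8, 27, -82) = 27
aa (MIN): min(64, -67, 71, -37) = -67
ab (MIN): min(-28, -58, 8) = -58
ac (MIN): min(-19, 31, 62) = -19
ad (MIN): min(34, 67, 46) = 34
g (MAX): max(-67, -58, -19, 34) = 34
ae (MIN): min(-57, 34, -53, 4) = -57
af (MIN): min(79, 35, -18) = -18
ag (MIN): min(77, 35, -75, 0) = -75
h (MAX): max(-57, -18, -75) = -18
South (MIN): min(-36, 27, 34, -18) = -36
m (MIN): min(79, -41) = -41
n (MIN): min(-82, 49, 27, -42) = -82
a (MAX): max(-41, -82) = -41
p (MIN): min(-75, 31) = -75
q (MIN): min(9, 41, -72) = -72
b (MAX): max(-75, -72) = -72
r (MIN): min(-58, 56) = -58
s (MIN): min(77, -8) = -8
c (MAX): max(-58, -8) = -8
t (MIN): min(44, 15, 13, 76) = 13
u (MIN): min(31, 88) = 31
d (MAX): max(13, 31) = 31
North (MIN): min(-41, -72, -8, 31) = -72
MAX prefers the higher value; South=-36, North=-72. South is better since -36 > -72.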